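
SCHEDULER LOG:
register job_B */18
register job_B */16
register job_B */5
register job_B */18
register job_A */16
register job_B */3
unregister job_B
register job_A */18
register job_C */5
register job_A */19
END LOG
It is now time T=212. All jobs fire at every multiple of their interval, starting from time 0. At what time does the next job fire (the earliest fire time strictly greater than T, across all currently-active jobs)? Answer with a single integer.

Answer: 215

Derivation:
Op 1: register job_B */18 -> active={job_B:*/18}
Op 2: register job_B */16 -> active={job_B:*/16}
Op 3: register job_B */5 -> active={job_B:*/5}
Op 4: register job_B */18 -> active={job_B:*/18}
Op 5: register job_A */16 -> active={job_A:*/16, job_B:*/18}
Op 6: register job_B */3 -> active={job_A:*/16, job_B:*/3}
Op 7: unregister job_B -> active={job_A:*/16}
Op 8: register job_A */18 -> active={job_A:*/18}
Op 9: register job_C */5 -> active={job_A:*/18, job_C:*/5}
Op 10: register job_A */19 -> active={job_A:*/19, job_C:*/5}
  job_A: interval 19, next fire after T=212 is 228
  job_C: interval 5, next fire after T=212 is 215
Earliest fire time = 215 (job job_C)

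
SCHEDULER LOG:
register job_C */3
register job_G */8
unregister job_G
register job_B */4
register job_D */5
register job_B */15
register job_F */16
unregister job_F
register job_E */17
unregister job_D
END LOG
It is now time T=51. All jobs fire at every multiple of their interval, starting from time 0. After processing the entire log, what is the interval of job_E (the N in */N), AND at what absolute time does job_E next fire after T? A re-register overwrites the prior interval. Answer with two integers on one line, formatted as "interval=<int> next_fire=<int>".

Answer: interval=17 next_fire=68

Derivation:
Op 1: register job_C */3 -> active={job_C:*/3}
Op 2: register job_G */8 -> active={job_C:*/3, job_G:*/8}
Op 3: unregister job_G -> active={job_C:*/3}
Op 4: register job_B */4 -> active={job_B:*/4, job_C:*/3}
Op 5: register job_D */5 -> active={job_B:*/4, job_C:*/3, job_D:*/5}
Op 6: register job_B */15 -> active={job_B:*/15, job_C:*/3, job_D:*/5}
Op 7: register job_F */16 -> active={job_B:*/15, job_C:*/3, job_D:*/5, job_F:*/16}
Op 8: unregister job_F -> active={job_B:*/15, job_C:*/3, job_D:*/5}
Op 9: register job_E */17 -> active={job_B:*/15, job_C:*/3, job_D:*/5, job_E:*/17}
Op 10: unregister job_D -> active={job_B:*/15, job_C:*/3, job_E:*/17}
Final interval of job_E = 17
Next fire of job_E after T=51: (51//17+1)*17 = 68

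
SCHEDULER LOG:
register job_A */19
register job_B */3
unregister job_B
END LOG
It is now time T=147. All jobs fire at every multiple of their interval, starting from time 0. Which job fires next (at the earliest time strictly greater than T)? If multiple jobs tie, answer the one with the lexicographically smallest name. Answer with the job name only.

Op 1: register job_A */19 -> active={job_A:*/19}
Op 2: register job_B */3 -> active={job_A:*/19, job_B:*/3}
Op 3: unregister job_B -> active={job_A:*/19}
  job_A: interval 19, next fire after T=147 is 152
Earliest = 152, winner (lex tiebreak) = job_A

Answer: job_A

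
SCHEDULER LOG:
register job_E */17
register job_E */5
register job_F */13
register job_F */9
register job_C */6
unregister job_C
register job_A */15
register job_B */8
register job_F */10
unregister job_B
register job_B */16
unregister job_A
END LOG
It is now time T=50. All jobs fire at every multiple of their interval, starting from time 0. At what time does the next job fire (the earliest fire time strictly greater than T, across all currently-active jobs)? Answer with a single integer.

Answer: 55

Derivation:
Op 1: register job_E */17 -> active={job_E:*/17}
Op 2: register job_E */5 -> active={job_E:*/5}
Op 3: register job_F */13 -> active={job_E:*/5, job_F:*/13}
Op 4: register job_F */9 -> active={job_E:*/5, job_F:*/9}
Op 5: register job_C */6 -> active={job_C:*/6, job_E:*/5, job_F:*/9}
Op 6: unregister job_C -> active={job_E:*/5, job_F:*/9}
Op 7: register job_A */15 -> active={job_A:*/15, job_E:*/5, job_F:*/9}
Op 8: register job_B */8 -> active={job_A:*/15, job_B:*/8, job_E:*/5, job_F:*/9}
Op 9: register job_F */10 -> active={job_A:*/15, job_B:*/8, job_E:*/5, job_F:*/10}
Op 10: unregister job_B -> active={job_A:*/15, job_E:*/5, job_F:*/10}
Op 11: register job_B */16 -> active={job_A:*/15, job_B:*/16, job_E:*/5, job_F:*/10}
Op 12: unregister job_A -> active={job_B:*/16, job_E:*/5, job_F:*/10}
  job_B: interval 16, next fire after T=50 is 64
  job_E: interval 5, next fire after T=50 is 55
  job_F: interval 10, next fire after T=50 is 60
Earliest fire time = 55 (job job_E)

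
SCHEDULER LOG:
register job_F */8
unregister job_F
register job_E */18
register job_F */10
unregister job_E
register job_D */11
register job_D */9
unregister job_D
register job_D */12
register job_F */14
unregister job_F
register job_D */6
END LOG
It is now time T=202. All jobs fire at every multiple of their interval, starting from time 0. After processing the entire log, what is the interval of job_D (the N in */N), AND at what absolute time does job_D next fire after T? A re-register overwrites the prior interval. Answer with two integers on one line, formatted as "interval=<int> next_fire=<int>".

Op 1: register job_F */8 -> active={job_F:*/8}
Op 2: unregister job_F -> active={}
Op 3: register job_E */18 -> active={job_E:*/18}
Op 4: register job_F */10 -> active={job_E:*/18, job_F:*/10}
Op 5: unregister job_E -> active={job_F:*/10}
Op 6: register job_D */11 -> active={job_D:*/11, job_F:*/10}
Op 7: register job_D */9 -> active={job_D:*/9, job_F:*/10}
Op 8: unregister job_D -> active={job_F:*/10}
Op 9: register job_D */12 -> active={job_D:*/12, job_F:*/10}
Op 10: register job_F */14 -> active={job_D:*/12, job_F:*/14}
Op 11: unregister job_F -> active={job_D:*/12}
Op 12: register job_D */6 -> active={job_D:*/6}
Final interval of job_D = 6
Next fire of job_D after T=202: (202//6+1)*6 = 204

Answer: interval=6 next_fire=204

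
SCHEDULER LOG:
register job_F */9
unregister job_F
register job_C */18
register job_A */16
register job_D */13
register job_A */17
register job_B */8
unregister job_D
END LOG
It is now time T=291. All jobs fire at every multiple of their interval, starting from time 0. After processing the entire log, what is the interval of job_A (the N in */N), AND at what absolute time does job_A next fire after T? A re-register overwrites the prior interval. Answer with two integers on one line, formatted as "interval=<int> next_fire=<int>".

Op 1: register job_F */9 -> active={job_F:*/9}
Op 2: unregister job_F -> active={}
Op 3: register job_C */18 -> active={job_C:*/18}
Op 4: register job_A */16 -> active={job_A:*/16, job_C:*/18}
Op 5: register job_D */13 -> active={job_A:*/16, job_C:*/18, job_D:*/13}
Op 6: register job_A */17 -> active={job_A:*/17, job_C:*/18, job_D:*/13}
Op 7: register job_B */8 -> active={job_A:*/17, job_B:*/8, job_C:*/18, job_D:*/13}
Op 8: unregister job_D -> active={job_A:*/17, job_B:*/8, job_C:*/18}
Final interval of job_A = 17
Next fire of job_A after T=291: (291//17+1)*17 = 306

Answer: interval=17 next_fire=306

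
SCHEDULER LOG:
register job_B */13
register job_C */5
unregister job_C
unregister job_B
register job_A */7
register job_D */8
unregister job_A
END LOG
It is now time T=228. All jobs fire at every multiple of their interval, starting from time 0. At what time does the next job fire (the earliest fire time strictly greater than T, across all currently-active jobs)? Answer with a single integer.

Answer: 232

Derivation:
Op 1: register job_B */13 -> active={job_B:*/13}
Op 2: register job_C */5 -> active={job_B:*/13, job_C:*/5}
Op 3: unregister job_C -> active={job_B:*/13}
Op 4: unregister job_B -> active={}
Op 5: register job_A */7 -> active={job_A:*/7}
Op 6: register job_D */8 -> active={job_A:*/7, job_D:*/8}
Op 7: unregister job_A -> active={job_D:*/8}
  job_D: interval 8, next fire after T=228 is 232
Earliest fire time = 232 (job job_D)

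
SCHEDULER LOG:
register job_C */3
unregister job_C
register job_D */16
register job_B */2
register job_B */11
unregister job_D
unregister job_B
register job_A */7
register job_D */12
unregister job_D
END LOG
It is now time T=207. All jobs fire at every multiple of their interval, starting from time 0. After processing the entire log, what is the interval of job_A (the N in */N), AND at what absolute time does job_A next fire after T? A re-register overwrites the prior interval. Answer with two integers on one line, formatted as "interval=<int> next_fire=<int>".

Answer: interval=7 next_fire=210

Derivation:
Op 1: register job_C */3 -> active={job_C:*/3}
Op 2: unregister job_C -> active={}
Op 3: register job_D */16 -> active={job_D:*/16}
Op 4: register job_B */2 -> active={job_B:*/2, job_D:*/16}
Op 5: register job_B */11 -> active={job_B:*/11, job_D:*/16}
Op 6: unregister job_D -> active={job_B:*/11}
Op 7: unregister job_B -> active={}
Op 8: register job_A */7 -> active={job_A:*/7}
Op 9: register job_D */12 -> active={job_A:*/7, job_D:*/12}
Op 10: unregister job_D -> active={job_A:*/7}
Final interval of job_A = 7
Next fire of job_A after T=207: (207//7+1)*7 = 210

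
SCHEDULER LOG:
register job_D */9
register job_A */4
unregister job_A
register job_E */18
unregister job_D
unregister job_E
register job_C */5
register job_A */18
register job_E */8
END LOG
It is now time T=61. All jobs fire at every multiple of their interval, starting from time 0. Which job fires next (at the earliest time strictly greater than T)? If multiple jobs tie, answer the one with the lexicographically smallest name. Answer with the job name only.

Answer: job_E

Derivation:
Op 1: register job_D */9 -> active={job_D:*/9}
Op 2: register job_A */4 -> active={job_A:*/4, job_D:*/9}
Op 3: unregister job_A -> active={job_D:*/9}
Op 4: register job_E */18 -> active={job_D:*/9, job_E:*/18}
Op 5: unregister job_D -> active={job_E:*/18}
Op 6: unregister job_E -> active={}
Op 7: register job_C */5 -> active={job_C:*/5}
Op 8: register job_A */18 -> active={job_A:*/18, job_C:*/5}
Op 9: register job_E */8 -> active={job_A:*/18, job_C:*/5, job_E:*/8}
  job_A: interval 18, next fire after T=61 is 72
  job_C: interval 5, next fire after T=61 is 65
  job_E: interval 8, next fire after T=61 is 64
Earliest = 64, winner (lex tiebreak) = job_E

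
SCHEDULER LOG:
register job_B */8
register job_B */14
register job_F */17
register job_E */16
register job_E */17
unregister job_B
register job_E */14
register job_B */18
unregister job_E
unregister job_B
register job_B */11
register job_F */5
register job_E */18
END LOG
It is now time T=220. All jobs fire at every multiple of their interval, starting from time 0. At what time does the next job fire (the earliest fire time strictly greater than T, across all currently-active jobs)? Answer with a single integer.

Op 1: register job_B */8 -> active={job_B:*/8}
Op 2: register job_B */14 -> active={job_B:*/14}
Op 3: register job_F */17 -> active={job_B:*/14, job_F:*/17}
Op 4: register job_E */16 -> active={job_B:*/14, job_E:*/16, job_F:*/17}
Op 5: register job_E */17 -> active={job_B:*/14, job_E:*/17, job_F:*/17}
Op 6: unregister job_B -> active={job_E:*/17, job_F:*/17}
Op 7: register job_E */14 -> active={job_E:*/14, job_F:*/17}
Op 8: register job_B */18 -> active={job_B:*/18, job_E:*/14, job_F:*/17}
Op 9: unregister job_E -> active={job_B:*/18, job_F:*/17}
Op 10: unregister job_B -> active={job_F:*/17}
Op 11: register job_B */11 -> active={job_B:*/11, job_F:*/17}
Op 12: register job_F */5 -> active={job_B:*/11, job_F:*/5}
Op 13: register job_E */18 -> active={job_B:*/11, job_E:*/18, job_F:*/5}
  job_B: interval 11, next fire after T=220 is 231
  job_E: interval 18, next fire after T=220 is 234
  job_F: interval 5, next fire after T=220 is 225
Earliest fire time = 225 (job job_F)

Answer: 225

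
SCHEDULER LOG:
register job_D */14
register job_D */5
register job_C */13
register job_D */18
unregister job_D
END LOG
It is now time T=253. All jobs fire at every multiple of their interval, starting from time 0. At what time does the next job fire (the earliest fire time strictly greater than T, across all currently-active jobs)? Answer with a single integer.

Answer: 260

Derivation:
Op 1: register job_D */14 -> active={job_D:*/14}
Op 2: register job_D */5 -> active={job_D:*/5}
Op 3: register job_C */13 -> active={job_C:*/13, job_D:*/5}
Op 4: register job_D */18 -> active={job_C:*/13, job_D:*/18}
Op 5: unregister job_D -> active={job_C:*/13}
  job_C: interval 13, next fire after T=253 is 260
Earliest fire time = 260 (job job_C)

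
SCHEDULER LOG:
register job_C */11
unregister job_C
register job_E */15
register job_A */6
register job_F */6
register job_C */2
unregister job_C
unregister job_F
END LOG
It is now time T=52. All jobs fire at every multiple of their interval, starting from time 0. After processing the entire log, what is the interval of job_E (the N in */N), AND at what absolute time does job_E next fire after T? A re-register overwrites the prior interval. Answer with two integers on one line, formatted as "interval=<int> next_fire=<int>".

Op 1: register job_C */11 -> active={job_C:*/11}
Op 2: unregister job_C -> active={}
Op 3: register job_E */15 -> active={job_E:*/15}
Op 4: register job_A */6 -> active={job_A:*/6, job_E:*/15}
Op 5: register job_F */6 -> active={job_A:*/6, job_E:*/15, job_F:*/6}
Op 6: register job_C */2 -> active={job_A:*/6, job_C:*/2, job_E:*/15, job_F:*/6}
Op 7: unregister job_C -> active={job_A:*/6, job_E:*/15, job_F:*/6}
Op 8: unregister job_F -> active={job_A:*/6, job_E:*/15}
Final interval of job_E = 15
Next fire of job_E after T=52: (52//15+1)*15 = 60

Answer: interval=15 next_fire=60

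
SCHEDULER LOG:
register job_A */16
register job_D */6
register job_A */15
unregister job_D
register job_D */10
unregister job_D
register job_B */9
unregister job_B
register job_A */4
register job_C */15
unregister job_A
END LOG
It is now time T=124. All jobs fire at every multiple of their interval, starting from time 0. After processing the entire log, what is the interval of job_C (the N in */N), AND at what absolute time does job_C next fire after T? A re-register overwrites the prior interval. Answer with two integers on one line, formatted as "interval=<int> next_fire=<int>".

Answer: interval=15 next_fire=135

Derivation:
Op 1: register job_A */16 -> active={job_A:*/16}
Op 2: register job_D */6 -> active={job_A:*/16, job_D:*/6}
Op 3: register job_A */15 -> active={job_A:*/15, job_D:*/6}
Op 4: unregister job_D -> active={job_A:*/15}
Op 5: register job_D */10 -> active={job_A:*/15, job_D:*/10}
Op 6: unregister job_D -> active={job_A:*/15}
Op 7: register job_B */9 -> active={job_A:*/15, job_B:*/9}
Op 8: unregister job_B -> active={job_A:*/15}
Op 9: register job_A */4 -> active={job_A:*/4}
Op 10: register job_C */15 -> active={job_A:*/4, job_C:*/15}
Op 11: unregister job_A -> active={job_C:*/15}
Final interval of job_C = 15
Next fire of job_C after T=124: (124//15+1)*15 = 135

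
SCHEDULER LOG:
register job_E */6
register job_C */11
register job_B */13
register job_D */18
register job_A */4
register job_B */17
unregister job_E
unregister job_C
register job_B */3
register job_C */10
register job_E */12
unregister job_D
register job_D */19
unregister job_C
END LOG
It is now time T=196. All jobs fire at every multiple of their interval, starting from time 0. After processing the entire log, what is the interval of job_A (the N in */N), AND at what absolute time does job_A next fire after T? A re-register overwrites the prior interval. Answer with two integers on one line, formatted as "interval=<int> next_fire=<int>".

Op 1: register job_E */6 -> active={job_E:*/6}
Op 2: register job_C */11 -> active={job_C:*/11, job_E:*/6}
Op 3: register job_B */13 -> active={job_B:*/13, job_C:*/11, job_E:*/6}
Op 4: register job_D */18 -> active={job_B:*/13, job_C:*/11, job_D:*/18, job_E:*/6}
Op 5: register job_A */4 -> active={job_A:*/4, job_B:*/13, job_C:*/11, job_D:*/18, job_E:*/6}
Op 6: register job_B */17 -> active={job_A:*/4, job_B:*/17, job_C:*/11, job_D:*/18, job_E:*/6}
Op 7: unregister job_E -> active={job_A:*/4, job_B:*/17, job_C:*/11, job_D:*/18}
Op 8: unregister job_C -> active={job_A:*/4, job_B:*/17, job_D:*/18}
Op 9: register job_B */3 -> active={job_A:*/4, job_B:*/3, job_D:*/18}
Op 10: register job_C */10 -> active={job_A:*/4, job_B:*/3, job_C:*/10, job_D:*/18}
Op 11: register job_E */12 -> active={job_A:*/4, job_B:*/3, job_C:*/10, job_D:*/18, job_E:*/12}
Op 12: unregister job_D -> active={job_A:*/4, job_B:*/3, job_C:*/10, job_E:*/12}
Op 13: register job_D */19 -> active={job_A:*/4, job_B:*/3, job_C:*/10, job_D:*/19, job_E:*/12}
Op 14: unregister job_C -> active={job_A:*/4, job_B:*/3, job_D:*/19, job_E:*/12}
Final interval of job_A = 4
Next fire of job_A after T=196: (196//4+1)*4 = 200

Answer: interval=4 next_fire=200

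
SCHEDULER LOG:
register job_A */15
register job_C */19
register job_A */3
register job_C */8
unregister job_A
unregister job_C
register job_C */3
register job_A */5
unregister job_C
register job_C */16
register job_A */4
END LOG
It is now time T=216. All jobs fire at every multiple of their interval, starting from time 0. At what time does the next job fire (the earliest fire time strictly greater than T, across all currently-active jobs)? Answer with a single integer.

Op 1: register job_A */15 -> active={job_A:*/15}
Op 2: register job_C */19 -> active={job_A:*/15, job_C:*/19}
Op 3: register job_A */3 -> active={job_A:*/3, job_C:*/19}
Op 4: register job_C */8 -> active={job_A:*/3, job_C:*/8}
Op 5: unregister job_A -> active={job_C:*/8}
Op 6: unregister job_C -> active={}
Op 7: register job_C */3 -> active={job_C:*/3}
Op 8: register job_A */5 -> active={job_A:*/5, job_C:*/3}
Op 9: unregister job_C -> active={job_A:*/5}
Op 10: register job_C */16 -> active={job_A:*/5, job_C:*/16}
Op 11: register job_A */4 -> active={job_A:*/4, job_C:*/16}
  job_A: interval 4, next fire after T=216 is 220
  job_C: interval 16, next fire after T=216 is 224
Earliest fire time = 220 (job job_A)

Answer: 220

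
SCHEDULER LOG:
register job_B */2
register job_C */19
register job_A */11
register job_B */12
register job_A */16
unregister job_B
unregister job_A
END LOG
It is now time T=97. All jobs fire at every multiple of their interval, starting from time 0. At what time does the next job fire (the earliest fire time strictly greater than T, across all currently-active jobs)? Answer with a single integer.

Op 1: register job_B */2 -> active={job_B:*/2}
Op 2: register job_C */19 -> active={job_B:*/2, job_C:*/19}
Op 3: register job_A */11 -> active={job_A:*/11, job_B:*/2, job_C:*/19}
Op 4: register job_B */12 -> active={job_A:*/11, job_B:*/12, job_C:*/19}
Op 5: register job_A */16 -> active={job_A:*/16, job_B:*/12, job_C:*/19}
Op 6: unregister job_B -> active={job_A:*/16, job_C:*/19}
Op 7: unregister job_A -> active={job_C:*/19}
  job_C: interval 19, next fire after T=97 is 114
Earliest fire time = 114 (job job_C)

Answer: 114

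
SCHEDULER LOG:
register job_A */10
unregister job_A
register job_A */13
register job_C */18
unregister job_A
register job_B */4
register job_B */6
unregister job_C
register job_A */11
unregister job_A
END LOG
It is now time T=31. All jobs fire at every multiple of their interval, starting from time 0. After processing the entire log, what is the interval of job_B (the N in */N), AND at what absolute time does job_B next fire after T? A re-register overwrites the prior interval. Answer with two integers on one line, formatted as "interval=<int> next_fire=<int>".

Op 1: register job_A */10 -> active={job_A:*/10}
Op 2: unregister job_A -> active={}
Op 3: register job_A */13 -> active={job_A:*/13}
Op 4: register job_C */18 -> active={job_A:*/13, job_C:*/18}
Op 5: unregister job_A -> active={job_C:*/18}
Op 6: register job_B */4 -> active={job_B:*/4, job_C:*/18}
Op 7: register job_B */6 -> active={job_B:*/6, job_C:*/18}
Op 8: unregister job_C -> active={job_B:*/6}
Op 9: register job_A */11 -> active={job_A:*/11, job_B:*/6}
Op 10: unregister job_A -> active={job_B:*/6}
Final interval of job_B = 6
Next fire of job_B after T=31: (31//6+1)*6 = 36

Answer: interval=6 next_fire=36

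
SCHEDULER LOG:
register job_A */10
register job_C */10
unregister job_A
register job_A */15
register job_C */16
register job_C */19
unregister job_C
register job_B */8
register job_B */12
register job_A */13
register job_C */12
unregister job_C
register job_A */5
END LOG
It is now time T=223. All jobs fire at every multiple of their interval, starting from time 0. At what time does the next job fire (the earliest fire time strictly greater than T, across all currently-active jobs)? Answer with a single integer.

Op 1: register job_A */10 -> active={job_A:*/10}
Op 2: register job_C */10 -> active={job_A:*/10, job_C:*/10}
Op 3: unregister job_A -> active={job_C:*/10}
Op 4: register job_A */15 -> active={job_A:*/15, job_C:*/10}
Op 5: register job_C */16 -> active={job_A:*/15, job_C:*/16}
Op 6: register job_C */19 -> active={job_A:*/15, job_C:*/19}
Op 7: unregister job_C -> active={job_A:*/15}
Op 8: register job_B */8 -> active={job_A:*/15, job_B:*/8}
Op 9: register job_B */12 -> active={job_A:*/15, job_B:*/12}
Op 10: register job_A */13 -> active={job_A:*/13, job_B:*/12}
Op 11: register job_C */12 -> active={job_A:*/13, job_B:*/12, job_C:*/12}
Op 12: unregister job_C -> active={job_A:*/13, job_B:*/12}
Op 13: register job_A */5 -> active={job_A:*/5, job_B:*/12}
  job_A: interval 5, next fire after T=223 is 225
  job_B: interval 12, next fire after T=223 is 228
Earliest fire time = 225 (job job_A)

Answer: 225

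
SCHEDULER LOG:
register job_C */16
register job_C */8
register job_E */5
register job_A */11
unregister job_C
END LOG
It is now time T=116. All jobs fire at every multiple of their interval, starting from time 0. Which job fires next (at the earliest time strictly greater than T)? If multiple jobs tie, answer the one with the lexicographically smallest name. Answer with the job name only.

Answer: job_E

Derivation:
Op 1: register job_C */16 -> active={job_C:*/16}
Op 2: register job_C */8 -> active={job_C:*/8}
Op 3: register job_E */5 -> active={job_C:*/8, job_E:*/5}
Op 4: register job_A */11 -> active={job_A:*/11, job_C:*/8, job_E:*/5}
Op 5: unregister job_C -> active={job_A:*/11, job_E:*/5}
  job_A: interval 11, next fire after T=116 is 121
  job_E: interval 5, next fire after T=116 is 120
Earliest = 120, winner (lex tiebreak) = job_E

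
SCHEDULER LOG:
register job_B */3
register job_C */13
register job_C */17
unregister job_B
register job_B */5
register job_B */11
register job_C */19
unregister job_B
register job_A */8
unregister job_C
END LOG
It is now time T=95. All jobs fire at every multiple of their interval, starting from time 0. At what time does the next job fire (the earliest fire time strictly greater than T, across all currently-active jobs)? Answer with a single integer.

Op 1: register job_B */3 -> active={job_B:*/3}
Op 2: register job_C */13 -> active={job_B:*/3, job_C:*/13}
Op 3: register job_C */17 -> active={job_B:*/3, job_C:*/17}
Op 4: unregister job_B -> active={job_C:*/17}
Op 5: register job_B */5 -> active={job_B:*/5, job_C:*/17}
Op 6: register job_B */11 -> active={job_B:*/11, job_C:*/17}
Op 7: register job_C */19 -> active={job_B:*/11, job_C:*/19}
Op 8: unregister job_B -> active={job_C:*/19}
Op 9: register job_A */8 -> active={job_A:*/8, job_C:*/19}
Op 10: unregister job_C -> active={job_A:*/8}
  job_A: interval 8, next fire after T=95 is 96
Earliest fire time = 96 (job job_A)

Answer: 96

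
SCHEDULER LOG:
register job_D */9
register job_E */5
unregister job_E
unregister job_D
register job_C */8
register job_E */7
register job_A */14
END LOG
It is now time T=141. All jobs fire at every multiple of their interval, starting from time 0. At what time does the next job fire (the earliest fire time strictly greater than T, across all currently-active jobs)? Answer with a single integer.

Answer: 144

Derivation:
Op 1: register job_D */9 -> active={job_D:*/9}
Op 2: register job_E */5 -> active={job_D:*/9, job_E:*/5}
Op 3: unregister job_E -> active={job_D:*/9}
Op 4: unregister job_D -> active={}
Op 5: register job_C */8 -> active={job_C:*/8}
Op 6: register job_E */7 -> active={job_C:*/8, job_E:*/7}
Op 7: register job_A */14 -> active={job_A:*/14, job_C:*/8, job_E:*/7}
  job_A: interval 14, next fire after T=141 is 154
  job_C: interval 8, next fire after T=141 is 144
  job_E: interval 7, next fire after T=141 is 147
Earliest fire time = 144 (job job_C)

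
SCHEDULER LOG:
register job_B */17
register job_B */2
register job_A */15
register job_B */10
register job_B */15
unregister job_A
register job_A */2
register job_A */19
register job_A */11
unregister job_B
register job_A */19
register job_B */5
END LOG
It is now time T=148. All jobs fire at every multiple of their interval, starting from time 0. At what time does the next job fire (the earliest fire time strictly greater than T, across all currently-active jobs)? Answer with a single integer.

Op 1: register job_B */17 -> active={job_B:*/17}
Op 2: register job_B */2 -> active={job_B:*/2}
Op 3: register job_A */15 -> active={job_A:*/15, job_B:*/2}
Op 4: register job_B */10 -> active={job_A:*/15, job_B:*/10}
Op 5: register job_B */15 -> active={job_A:*/15, job_B:*/15}
Op 6: unregister job_A -> active={job_B:*/15}
Op 7: register job_A */2 -> active={job_A:*/2, job_B:*/15}
Op 8: register job_A */19 -> active={job_A:*/19, job_B:*/15}
Op 9: register job_A */11 -> active={job_A:*/11, job_B:*/15}
Op 10: unregister job_B -> active={job_A:*/11}
Op 11: register job_A */19 -> active={job_A:*/19}
Op 12: register job_B */5 -> active={job_A:*/19, job_B:*/5}
  job_A: interval 19, next fire after T=148 is 152
  job_B: interval 5, next fire after T=148 is 150
Earliest fire time = 150 (job job_B)

Answer: 150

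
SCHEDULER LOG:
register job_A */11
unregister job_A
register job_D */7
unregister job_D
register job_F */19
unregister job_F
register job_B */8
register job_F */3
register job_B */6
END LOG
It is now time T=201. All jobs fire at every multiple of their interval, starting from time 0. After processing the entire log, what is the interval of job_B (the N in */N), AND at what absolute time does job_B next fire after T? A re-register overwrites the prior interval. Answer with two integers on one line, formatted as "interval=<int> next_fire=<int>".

Op 1: register job_A */11 -> active={job_A:*/11}
Op 2: unregister job_A -> active={}
Op 3: register job_D */7 -> active={job_D:*/7}
Op 4: unregister job_D -> active={}
Op 5: register job_F */19 -> active={job_F:*/19}
Op 6: unregister job_F -> active={}
Op 7: register job_B */8 -> active={job_B:*/8}
Op 8: register job_F */3 -> active={job_B:*/8, job_F:*/3}
Op 9: register job_B */6 -> active={job_B:*/6, job_F:*/3}
Final interval of job_B = 6
Next fire of job_B after T=201: (201//6+1)*6 = 204

Answer: interval=6 next_fire=204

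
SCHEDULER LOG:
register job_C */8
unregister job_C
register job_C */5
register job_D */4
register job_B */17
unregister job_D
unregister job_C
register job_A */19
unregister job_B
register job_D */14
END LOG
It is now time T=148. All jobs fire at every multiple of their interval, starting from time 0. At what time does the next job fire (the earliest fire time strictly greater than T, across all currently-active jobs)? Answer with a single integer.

Op 1: register job_C */8 -> active={job_C:*/8}
Op 2: unregister job_C -> active={}
Op 3: register job_C */5 -> active={job_C:*/5}
Op 4: register job_D */4 -> active={job_C:*/5, job_D:*/4}
Op 5: register job_B */17 -> active={job_B:*/17, job_C:*/5, job_D:*/4}
Op 6: unregister job_D -> active={job_B:*/17, job_C:*/5}
Op 7: unregister job_C -> active={job_B:*/17}
Op 8: register job_A */19 -> active={job_A:*/19, job_B:*/17}
Op 9: unregister job_B -> active={job_A:*/19}
Op 10: register job_D */14 -> active={job_A:*/19, job_D:*/14}
  job_A: interval 19, next fire after T=148 is 152
  job_D: interval 14, next fire after T=148 is 154
Earliest fire time = 152 (job job_A)

Answer: 152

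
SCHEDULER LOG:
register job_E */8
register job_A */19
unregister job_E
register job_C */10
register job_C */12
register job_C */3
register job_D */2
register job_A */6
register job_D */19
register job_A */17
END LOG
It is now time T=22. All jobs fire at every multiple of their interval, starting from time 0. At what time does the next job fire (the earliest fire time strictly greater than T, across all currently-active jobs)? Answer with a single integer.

Op 1: register job_E */8 -> active={job_E:*/8}
Op 2: register job_A */19 -> active={job_A:*/19, job_E:*/8}
Op 3: unregister job_E -> active={job_A:*/19}
Op 4: register job_C */10 -> active={job_A:*/19, job_C:*/10}
Op 5: register job_C */12 -> active={job_A:*/19, job_C:*/12}
Op 6: register job_C */3 -> active={job_A:*/19, job_C:*/3}
Op 7: register job_D */2 -> active={job_A:*/19, job_C:*/3, job_D:*/2}
Op 8: register job_A */6 -> active={job_A:*/6, job_C:*/3, job_D:*/2}
Op 9: register job_D */19 -> active={job_A:*/6, job_C:*/3, job_D:*/19}
Op 10: register job_A */17 -> active={job_A:*/17, job_C:*/3, job_D:*/19}
  job_A: interval 17, next fire after T=22 is 34
  job_C: interval 3, next fire after T=22 is 24
  job_D: interval 19, next fire after T=22 is 38
Earliest fire time = 24 (job job_C)

Answer: 24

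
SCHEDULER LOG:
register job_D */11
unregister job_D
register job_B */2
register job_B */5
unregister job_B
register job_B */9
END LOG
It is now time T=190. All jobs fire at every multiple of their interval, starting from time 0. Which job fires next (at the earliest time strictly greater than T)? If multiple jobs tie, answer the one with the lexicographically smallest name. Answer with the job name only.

Op 1: register job_D */11 -> active={job_D:*/11}
Op 2: unregister job_D -> active={}
Op 3: register job_B */2 -> active={job_B:*/2}
Op 4: register job_B */5 -> active={job_B:*/5}
Op 5: unregister job_B -> active={}
Op 6: register job_B */9 -> active={job_B:*/9}
  job_B: interval 9, next fire after T=190 is 198
Earliest = 198, winner (lex tiebreak) = job_B

Answer: job_B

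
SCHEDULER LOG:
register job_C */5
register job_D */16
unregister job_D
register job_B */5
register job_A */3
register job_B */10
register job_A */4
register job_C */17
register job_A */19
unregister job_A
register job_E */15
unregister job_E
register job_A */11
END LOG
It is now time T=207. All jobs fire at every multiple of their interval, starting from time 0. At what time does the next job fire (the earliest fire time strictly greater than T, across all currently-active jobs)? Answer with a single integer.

Op 1: register job_C */5 -> active={job_C:*/5}
Op 2: register job_D */16 -> active={job_C:*/5, job_D:*/16}
Op 3: unregister job_D -> active={job_C:*/5}
Op 4: register job_B */5 -> active={job_B:*/5, job_C:*/5}
Op 5: register job_A */3 -> active={job_A:*/3, job_B:*/5, job_C:*/5}
Op 6: register job_B */10 -> active={job_A:*/3, job_B:*/10, job_C:*/5}
Op 7: register job_A */4 -> active={job_A:*/4, job_B:*/10, job_C:*/5}
Op 8: register job_C */17 -> active={job_A:*/4, job_B:*/10, job_C:*/17}
Op 9: register job_A */19 -> active={job_A:*/19, job_B:*/10, job_C:*/17}
Op 10: unregister job_A -> active={job_B:*/10, job_C:*/17}
Op 11: register job_E */15 -> active={job_B:*/10, job_C:*/17, job_E:*/15}
Op 12: unregister job_E -> active={job_B:*/10, job_C:*/17}
Op 13: register job_A */11 -> active={job_A:*/11, job_B:*/10, job_C:*/17}
  job_A: interval 11, next fire after T=207 is 209
  job_B: interval 10, next fire after T=207 is 210
  job_C: interval 17, next fire after T=207 is 221
Earliest fire time = 209 (job job_A)

Answer: 209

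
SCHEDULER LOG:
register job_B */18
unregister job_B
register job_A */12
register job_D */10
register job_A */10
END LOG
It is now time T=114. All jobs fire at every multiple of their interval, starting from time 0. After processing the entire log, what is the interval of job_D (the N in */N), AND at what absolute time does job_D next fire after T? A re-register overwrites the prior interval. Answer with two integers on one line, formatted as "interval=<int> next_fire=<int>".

Answer: interval=10 next_fire=120

Derivation:
Op 1: register job_B */18 -> active={job_B:*/18}
Op 2: unregister job_B -> active={}
Op 3: register job_A */12 -> active={job_A:*/12}
Op 4: register job_D */10 -> active={job_A:*/12, job_D:*/10}
Op 5: register job_A */10 -> active={job_A:*/10, job_D:*/10}
Final interval of job_D = 10
Next fire of job_D after T=114: (114//10+1)*10 = 120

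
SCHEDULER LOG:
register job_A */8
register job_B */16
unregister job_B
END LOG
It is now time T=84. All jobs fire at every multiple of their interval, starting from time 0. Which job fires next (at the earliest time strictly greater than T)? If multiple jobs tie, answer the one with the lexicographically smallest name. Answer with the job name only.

Op 1: register job_A */8 -> active={job_A:*/8}
Op 2: register job_B */16 -> active={job_A:*/8, job_B:*/16}
Op 3: unregister job_B -> active={job_A:*/8}
  job_A: interval 8, next fire after T=84 is 88
Earliest = 88, winner (lex tiebreak) = job_A

Answer: job_A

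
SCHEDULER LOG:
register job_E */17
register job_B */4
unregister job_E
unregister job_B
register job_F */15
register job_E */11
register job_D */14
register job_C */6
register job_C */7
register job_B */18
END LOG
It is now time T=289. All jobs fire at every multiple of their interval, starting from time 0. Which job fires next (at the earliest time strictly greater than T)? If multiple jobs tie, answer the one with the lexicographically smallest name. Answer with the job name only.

Answer: job_C

Derivation:
Op 1: register job_E */17 -> active={job_E:*/17}
Op 2: register job_B */4 -> active={job_B:*/4, job_E:*/17}
Op 3: unregister job_E -> active={job_B:*/4}
Op 4: unregister job_B -> active={}
Op 5: register job_F */15 -> active={job_F:*/15}
Op 6: register job_E */11 -> active={job_E:*/11, job_F:*/15}
Op 7: register job_D */14 -> active={job_D:*/14, job_E:*/11, job_F:*/15}
Op 8: register job_C */6 -> active={job_C:*/6, job_D:*/14, job_E:*/11, job_F:*/15}
Op 9: register job_C */7 -> active={job_C:*/7, job_D:*/14, job_E:*/11, job_F:*/15}
Op 10: register job_B */18 -> active={job_B:*/18, job_C:*/7, job_D:*/14, job_E:*/11, job_F:*/15}
  job_B: interval 18, next fire after T=289 is 306
  job_C: interval 7, next fire after T=289 is 294
  job_D: interval 14, next fire after T=289 is 294
  job_E: interval 11, next fire after T=289 is 297
  job_F: interval 15, next fire after T=289 is 300
Earliest = 294, winner (lex tiebreak) = job_C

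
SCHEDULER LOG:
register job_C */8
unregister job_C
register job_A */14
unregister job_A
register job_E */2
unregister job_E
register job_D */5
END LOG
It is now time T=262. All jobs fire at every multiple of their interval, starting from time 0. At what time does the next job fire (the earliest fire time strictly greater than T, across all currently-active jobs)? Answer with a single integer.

Answer: 265

Derivation:
Op 1: register job_C */8 -> active={job_C:*/8}
Op 2: unregister job_C -> active={}
Op 3: register job_A */14 -> active={job_A:*/14}
Op 4: unregister job_A -> active={}
Op 5: register job_E */2 -> active={job_E:*/2}
Op 6: unregister job_E -> active={}
Op 7: register job_D */5 -> active={job_D:*/5}
  job_D: interval 5, next fire after T=262 is 265
Earliest fire time = 265 (job job_D)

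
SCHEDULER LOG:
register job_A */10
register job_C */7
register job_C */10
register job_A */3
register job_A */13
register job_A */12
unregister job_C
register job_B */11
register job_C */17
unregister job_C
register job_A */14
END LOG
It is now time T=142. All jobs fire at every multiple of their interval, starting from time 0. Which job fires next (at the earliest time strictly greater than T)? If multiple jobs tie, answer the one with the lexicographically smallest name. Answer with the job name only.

Answer: job_B

Derivation:
Op 1: register job_A */10 -> active={job_A:*/10}
Op 2: register job_C */7 -> active={job_A:*/10, job_C:*/7}
Op 3: register job_C */10 -> active={job_A:*/10, job_C:*/10}
Op 4: register job_A */3 -> active={job_A:*/3, job_C:*/10}
Op 5: register job_A */13 -> active={job_A:*/13, job_C:*/10}
Op 6: register job_A */12 -> active={job_A:*/12, job_C:*/10}
Op 7: unregister job_C -> active={job_A:*/12}
Op 8: register job_B */11 -> active={job_A:*/12, job_B:*/11}
Op 9: register job_C */17 -> active={job_A:*/12, job_B:*/11, job_C:*/17}
Op 10: unregister job_C -> active={job_A:*/12, job_B:*/11}
Op 11: register job_A */14 -> active={job_A:*/14, job_B:*/11}
  job_A: interval 14, next fire after T=142 is 154
  job_B: interval 11, next fire after T=142 is 143
Earliest = 143, winner (lex tiebreak) = job_B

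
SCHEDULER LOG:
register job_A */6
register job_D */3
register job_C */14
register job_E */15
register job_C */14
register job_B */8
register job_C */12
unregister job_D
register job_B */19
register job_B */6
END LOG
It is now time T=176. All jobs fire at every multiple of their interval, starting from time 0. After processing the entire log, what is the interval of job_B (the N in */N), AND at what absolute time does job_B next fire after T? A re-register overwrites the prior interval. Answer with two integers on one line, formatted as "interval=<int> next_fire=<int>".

Op 1: register job_A */6 -> active={job_A:*/6}
Op 2: register job_D */3 -> active={job_A:*/6, job_D:*/3}
Op 3: register job_C */14 -> active={job_A:*/6, job_C:*/14, job_D:*/3}
Op 4: register job_E */15 -> active={job_A:*/6, job_C:*/14, job_D:*/3, job_E:*/15}
Op 5: register job_C */14 -> active={job_A:*/6, job_C:*/14, job_D:*/3, job_E:*/15}
Op 6: register job_B */8 -> active={job_A:*/6, job_B:*/8, job_C:*/14, job_D:*/3, job_E:*/15}
Op 7: register job_C */12 -> active={job_A:*/6, job_B:*/8, job_C:*/12, job_D:*/3, job_E:*/15}
Op 8: unregister job_D -> active={job_A:*/6, job_B:*/8, job_C:*/12, job_E:*/15}
Op 9: register job_B */19 -> active={job_A:*/6, job_B:*/19, job_C:*/12, job_E:*/15}
Op 10: register job_B */6 -> active={job_A:*/6, job_B:*/6, job_C:*/12, job_E:*/15}
Final interval of job_B = 6
Next fire of job_B after T=176: (176//6+1)*6 = 180

Answer: interval=6 next_fire=180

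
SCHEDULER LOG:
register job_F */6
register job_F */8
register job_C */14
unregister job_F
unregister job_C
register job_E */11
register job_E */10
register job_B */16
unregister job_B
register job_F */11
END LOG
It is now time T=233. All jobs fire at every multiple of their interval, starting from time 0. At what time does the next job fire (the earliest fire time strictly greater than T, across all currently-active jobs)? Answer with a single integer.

Answer: 240

Derivation:
Op 1: register job_F */6 -> active={job_F:*/6}
Op 2: register job_F */8 -> active={job_F:*/8}
Op 3: register job_C */14 -> active={job_C:*/14, job_F:*/8}
Op 4: unregister job_F -> active={job_C:*/14}
Op 5: unregister job_C -> active={}
Op 6: register job_E */11 -> active={job_E:*/11}
Op 7: register job_E */10 -> active={job_E:*/10}
Op 8: register job_B */16 -> active={job_B:*/16, job_E:*/10}
Op 9: unregister job_B -> active={job_E:*/10}
Op 10: register job_F */11 -> active={job_E:*/10, job_F:*/11}
  job_E: interval 10, next fire after T=233 is 240
  job_F: interval 11, next fire after T=233 is 242
Earliest fire time = 240 (job job_E)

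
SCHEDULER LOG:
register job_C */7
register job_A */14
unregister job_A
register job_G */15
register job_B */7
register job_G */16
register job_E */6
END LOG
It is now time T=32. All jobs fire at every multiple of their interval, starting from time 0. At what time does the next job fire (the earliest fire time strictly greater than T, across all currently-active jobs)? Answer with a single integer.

Answer: 35

Derivation:
Op 1: register job_C */7 -> active={job_C:*/7}
Op 2: register job_A */14 -> active={job_A:*/14, job_C:*/7}
Op 3: unregister job_A -> active={job_C:*/7}
Op 4: register job_G */15 -> active={job_C:*/7, job_G:*/15}
Op 5: register job_B */7 -> active={job_B:*/7, job_C:*/7, job_G:*/15}
Op 6: register job_G */16 -> active={job_B:*/7, job_C:*/7, job_G:*/16}
Op 7: register job_E */6 -> active={job_B:*/7, job_C:*/7, job_E:*/6, job_G:*/16}
  job_B: interval 7, next fire after T=32 is 35
  job_C: interval 7, next fire after T=32 is 35
  job_E: interval 6, next fire after T=32 is 36
  job_G: interval 16, next fire after T=32 is 48
Earliest fire time = 35 (job job_B)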